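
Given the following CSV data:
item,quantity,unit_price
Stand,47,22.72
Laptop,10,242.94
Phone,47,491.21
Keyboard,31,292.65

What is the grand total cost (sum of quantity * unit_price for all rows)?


Computing row totals:
  Stand: 47 * 22.72 = 1067.84
  Laptop: 10 * 242.94 = 2429.4
  Phone: 47 * 491.21 = 23086.87
  Keyboard: 31 * 292.65 = 9072.15
Grand total = 1067.84 + 2429.4 + 23086.87 + 9072.15 = 35656.26

ANSWER: 35656.26


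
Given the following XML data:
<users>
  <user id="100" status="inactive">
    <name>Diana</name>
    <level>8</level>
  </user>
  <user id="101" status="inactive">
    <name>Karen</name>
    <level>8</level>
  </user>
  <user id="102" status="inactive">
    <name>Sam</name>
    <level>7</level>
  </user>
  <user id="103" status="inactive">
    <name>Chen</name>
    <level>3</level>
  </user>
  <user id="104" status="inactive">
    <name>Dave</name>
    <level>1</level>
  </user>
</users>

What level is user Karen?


Finding user: Karen
<level>8</level>

ANSWER: 8


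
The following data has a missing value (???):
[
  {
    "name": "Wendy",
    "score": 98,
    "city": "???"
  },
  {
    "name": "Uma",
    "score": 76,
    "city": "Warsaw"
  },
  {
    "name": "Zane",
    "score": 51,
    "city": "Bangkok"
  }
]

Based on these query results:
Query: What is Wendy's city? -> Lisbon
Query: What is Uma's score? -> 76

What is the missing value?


The missing value is Wendy's city
From query: Wendy's city = Lisbon

ANSWER: Lisbon


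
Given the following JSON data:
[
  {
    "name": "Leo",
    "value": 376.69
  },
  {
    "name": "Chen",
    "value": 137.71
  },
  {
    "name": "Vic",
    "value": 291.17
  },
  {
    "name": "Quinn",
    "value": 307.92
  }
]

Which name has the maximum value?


Comparing values:
  Leo: 376.69
  Chen: 137.71
  Vic: 291.17
  Quinn: 307.92
Maximum: Leo (376.69)

ANSWER: Leo


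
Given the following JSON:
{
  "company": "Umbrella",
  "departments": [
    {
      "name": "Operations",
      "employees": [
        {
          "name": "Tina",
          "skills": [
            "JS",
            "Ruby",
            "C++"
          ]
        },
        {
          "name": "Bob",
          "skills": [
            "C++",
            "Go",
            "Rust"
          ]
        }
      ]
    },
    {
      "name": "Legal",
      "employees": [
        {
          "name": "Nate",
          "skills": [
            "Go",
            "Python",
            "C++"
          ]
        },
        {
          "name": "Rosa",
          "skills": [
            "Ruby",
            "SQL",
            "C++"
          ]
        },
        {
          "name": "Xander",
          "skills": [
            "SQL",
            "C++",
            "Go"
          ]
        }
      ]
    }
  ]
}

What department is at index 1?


Path: departments[1].name
Value: Legal

ANSWER: Legal


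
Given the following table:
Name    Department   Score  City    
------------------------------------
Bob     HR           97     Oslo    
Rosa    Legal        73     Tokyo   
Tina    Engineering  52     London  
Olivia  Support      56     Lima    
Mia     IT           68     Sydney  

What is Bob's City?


Row 1: Bob
City = Oslo

ANSWER: Oslo


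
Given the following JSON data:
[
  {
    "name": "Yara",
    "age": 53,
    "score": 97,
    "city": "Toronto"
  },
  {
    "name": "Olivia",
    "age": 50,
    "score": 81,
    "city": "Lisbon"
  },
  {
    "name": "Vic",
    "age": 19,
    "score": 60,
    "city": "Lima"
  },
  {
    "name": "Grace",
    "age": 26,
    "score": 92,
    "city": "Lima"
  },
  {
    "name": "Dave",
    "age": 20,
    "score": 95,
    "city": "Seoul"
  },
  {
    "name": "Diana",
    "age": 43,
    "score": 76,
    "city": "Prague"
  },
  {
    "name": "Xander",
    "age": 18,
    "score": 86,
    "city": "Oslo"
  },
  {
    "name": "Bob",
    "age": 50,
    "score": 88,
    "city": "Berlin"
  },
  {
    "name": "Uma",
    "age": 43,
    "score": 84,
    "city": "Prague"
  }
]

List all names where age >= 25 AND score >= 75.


Checking both conditions:
  Yara (age=53, score=97) -> YES
  Olivia (age=50, score=81) -> YES
  Vic (age=19, score=60) -> no
  Grace (age=26, score=92) -> YES
  Dave (age=20, score=95) -> no
  Diana (age=43, score=76) -> YES
  Xander (age=18, score=86) -> no
  Bob (age=50, score=88) -> YES
  Uma (age=43, score=84) -> YES


ANSWER: Yara, Olivia, Grace, Diana, Bob, Uma


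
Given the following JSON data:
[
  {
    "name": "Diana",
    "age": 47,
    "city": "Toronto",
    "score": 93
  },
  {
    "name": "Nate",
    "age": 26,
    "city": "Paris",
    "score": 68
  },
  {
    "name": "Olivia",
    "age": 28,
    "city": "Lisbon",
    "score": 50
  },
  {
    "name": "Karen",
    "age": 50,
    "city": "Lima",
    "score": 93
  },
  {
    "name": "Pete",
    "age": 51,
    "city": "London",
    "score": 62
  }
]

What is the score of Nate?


Looking up record where name = Nate
Record index: 1
Field 'score' = 68

ANSWER: 68


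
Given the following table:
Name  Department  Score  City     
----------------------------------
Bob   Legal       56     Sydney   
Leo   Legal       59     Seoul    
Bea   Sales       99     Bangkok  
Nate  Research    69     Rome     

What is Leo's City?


Row 2: Leo
City = Seoul

ANSWER: Seoul


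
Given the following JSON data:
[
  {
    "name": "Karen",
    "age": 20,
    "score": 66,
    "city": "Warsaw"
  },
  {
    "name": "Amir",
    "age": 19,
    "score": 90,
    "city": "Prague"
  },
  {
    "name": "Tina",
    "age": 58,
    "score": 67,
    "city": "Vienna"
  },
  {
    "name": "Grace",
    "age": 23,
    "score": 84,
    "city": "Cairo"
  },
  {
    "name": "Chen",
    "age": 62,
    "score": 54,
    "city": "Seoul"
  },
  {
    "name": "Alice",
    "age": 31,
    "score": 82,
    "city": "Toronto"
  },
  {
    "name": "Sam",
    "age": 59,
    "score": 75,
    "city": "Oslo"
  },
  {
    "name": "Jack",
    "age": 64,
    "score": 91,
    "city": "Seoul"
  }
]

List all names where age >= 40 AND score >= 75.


Checking both conditions:
  Karen (age=20, score=66) -> no
  Amir (age=19, score=90) -> no
  Tina (age=58, score=67) -> no
  Grace (age=23, score=84) -> no
  Chen (age=62, score=54) -> no
  Alice (age=31, score=82) -> no
  Sam (age=59, score=75) -> YES
  Jack (age=64, score=91) -> YES


ANSWER: Sam, Jack


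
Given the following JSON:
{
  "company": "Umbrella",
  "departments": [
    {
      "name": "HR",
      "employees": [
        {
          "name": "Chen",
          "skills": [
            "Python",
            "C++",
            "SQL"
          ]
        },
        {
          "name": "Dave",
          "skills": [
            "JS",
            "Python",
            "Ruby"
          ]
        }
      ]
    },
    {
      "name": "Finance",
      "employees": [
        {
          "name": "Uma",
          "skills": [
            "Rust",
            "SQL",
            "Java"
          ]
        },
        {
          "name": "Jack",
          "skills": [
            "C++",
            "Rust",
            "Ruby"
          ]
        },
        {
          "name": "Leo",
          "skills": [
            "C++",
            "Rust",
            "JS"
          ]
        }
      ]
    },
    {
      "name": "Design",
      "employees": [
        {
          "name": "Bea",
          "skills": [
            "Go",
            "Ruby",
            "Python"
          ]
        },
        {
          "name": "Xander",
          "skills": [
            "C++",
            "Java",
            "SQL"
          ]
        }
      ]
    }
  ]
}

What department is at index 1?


Path: departments[1].name
Value: Finance

ANSWER: Finance


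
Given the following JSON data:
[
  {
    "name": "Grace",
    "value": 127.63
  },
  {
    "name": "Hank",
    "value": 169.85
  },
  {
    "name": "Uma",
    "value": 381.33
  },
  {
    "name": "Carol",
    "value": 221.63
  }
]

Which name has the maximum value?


Comparing values:
  Grace: 127.63
  Hank: 169.85
  Uma: 381.33
  Carol: 221.63
Maximum: Uma (381.33)

ANSWER: Uma


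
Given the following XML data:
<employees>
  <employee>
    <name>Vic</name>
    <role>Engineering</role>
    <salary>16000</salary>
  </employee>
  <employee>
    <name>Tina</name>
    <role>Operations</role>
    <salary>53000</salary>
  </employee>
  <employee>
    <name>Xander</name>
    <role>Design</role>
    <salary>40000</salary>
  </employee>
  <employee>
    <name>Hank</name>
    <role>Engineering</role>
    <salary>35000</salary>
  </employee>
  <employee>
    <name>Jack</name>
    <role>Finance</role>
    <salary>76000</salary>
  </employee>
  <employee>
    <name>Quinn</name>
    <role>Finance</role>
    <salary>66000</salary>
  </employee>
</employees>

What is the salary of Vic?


Searching for <employee> with <name>Vic</name>
Found at position 1
<salary>16000</salary>

ANSWER: 16000


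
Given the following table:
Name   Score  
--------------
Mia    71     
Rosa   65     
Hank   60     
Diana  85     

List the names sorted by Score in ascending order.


Sorting by Score (ascending):
  Hank: 60
  Rosa: 65
  Mia: 71
  Diana: 85


ANSWER: Hank, Rosa, Mia, Diana


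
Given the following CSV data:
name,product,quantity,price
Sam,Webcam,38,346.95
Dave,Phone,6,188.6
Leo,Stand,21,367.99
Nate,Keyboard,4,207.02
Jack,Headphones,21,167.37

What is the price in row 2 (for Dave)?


Row 2: Dave
Column 'price' = 188.6

ANSWER: 188.6


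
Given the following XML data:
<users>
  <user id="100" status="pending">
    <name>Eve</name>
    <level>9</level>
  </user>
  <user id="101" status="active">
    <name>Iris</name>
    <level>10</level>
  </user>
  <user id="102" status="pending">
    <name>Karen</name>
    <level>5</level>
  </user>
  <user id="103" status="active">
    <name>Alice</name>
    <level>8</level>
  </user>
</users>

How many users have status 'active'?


Counting users with status='active':
  Iris (id=101) -> MATCH
  Alice (id=103) -> MATCH
Count: 2

ANSWER: 2


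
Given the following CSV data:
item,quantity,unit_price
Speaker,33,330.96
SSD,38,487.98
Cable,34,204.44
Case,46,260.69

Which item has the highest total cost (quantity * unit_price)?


Computing row totals:
  Speaker: 10921.68
  SSD: 18543.24
  Cable: 6950.96
  Case: 11991.74
Maximum: SSD (18543.24)

ANSWER: SSD


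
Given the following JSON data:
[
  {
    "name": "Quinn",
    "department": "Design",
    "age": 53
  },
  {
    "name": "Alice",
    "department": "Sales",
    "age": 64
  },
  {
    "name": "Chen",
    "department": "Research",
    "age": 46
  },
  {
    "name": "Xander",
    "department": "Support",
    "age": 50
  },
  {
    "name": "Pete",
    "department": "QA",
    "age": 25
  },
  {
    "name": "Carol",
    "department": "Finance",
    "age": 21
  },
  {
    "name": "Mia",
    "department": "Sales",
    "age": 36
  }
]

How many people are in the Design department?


Scanning records for department = Design
  Record 0: Quinn
Count: 1

ANSWER: 1


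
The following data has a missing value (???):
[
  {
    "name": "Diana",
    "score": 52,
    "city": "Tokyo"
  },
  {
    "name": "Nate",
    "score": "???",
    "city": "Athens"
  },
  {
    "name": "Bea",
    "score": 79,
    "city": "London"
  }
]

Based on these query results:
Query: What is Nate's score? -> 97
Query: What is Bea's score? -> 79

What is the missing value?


The missing value is Nate's score
From query: Nate's score = 97

ANSWER: 97


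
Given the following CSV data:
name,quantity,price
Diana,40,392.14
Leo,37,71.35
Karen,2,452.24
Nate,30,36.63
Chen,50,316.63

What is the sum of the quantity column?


Values in 'quantity' column:
  Row 1: 40
  Row 2: 37
  Row 3: 2
  Row 4: 30
  Row 5: 50
Sum = 40 + 37 + 2 + 30 + 50 = 159

ANSWER: 159


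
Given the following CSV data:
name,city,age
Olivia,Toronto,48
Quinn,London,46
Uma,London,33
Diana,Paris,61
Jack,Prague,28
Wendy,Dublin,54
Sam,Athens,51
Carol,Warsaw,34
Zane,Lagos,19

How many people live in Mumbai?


Scanning city column for 'Mumbai':
Total matches: 0

ANSWER: 0


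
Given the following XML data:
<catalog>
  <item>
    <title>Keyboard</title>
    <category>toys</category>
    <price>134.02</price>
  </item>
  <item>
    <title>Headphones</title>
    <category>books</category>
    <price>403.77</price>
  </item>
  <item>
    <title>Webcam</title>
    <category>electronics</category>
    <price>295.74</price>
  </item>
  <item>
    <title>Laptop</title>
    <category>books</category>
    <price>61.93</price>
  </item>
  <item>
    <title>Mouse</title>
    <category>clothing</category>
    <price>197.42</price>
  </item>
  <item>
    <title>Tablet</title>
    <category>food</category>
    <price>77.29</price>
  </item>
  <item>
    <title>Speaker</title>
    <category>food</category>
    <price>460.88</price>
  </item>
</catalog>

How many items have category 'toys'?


Scanning <item> elements for <category>toys</category>:
  Item 1: Keyboard -> MATCH
Count: 1

ANSWER: 1


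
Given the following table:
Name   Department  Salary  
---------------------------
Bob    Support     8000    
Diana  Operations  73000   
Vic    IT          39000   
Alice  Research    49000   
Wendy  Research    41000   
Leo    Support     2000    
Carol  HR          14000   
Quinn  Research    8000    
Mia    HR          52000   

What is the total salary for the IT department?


IT department members:
  Vic: 39000
Total = 39000 = 39000

ANSWER: 39000


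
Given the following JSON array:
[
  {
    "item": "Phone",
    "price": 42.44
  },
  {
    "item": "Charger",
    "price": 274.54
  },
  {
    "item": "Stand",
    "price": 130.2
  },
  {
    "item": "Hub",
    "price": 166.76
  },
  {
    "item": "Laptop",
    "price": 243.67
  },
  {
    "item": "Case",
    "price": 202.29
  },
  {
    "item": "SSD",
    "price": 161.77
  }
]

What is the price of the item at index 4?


Array index 4 -> Laptop
price = 243.67

ANSWER: 243.67


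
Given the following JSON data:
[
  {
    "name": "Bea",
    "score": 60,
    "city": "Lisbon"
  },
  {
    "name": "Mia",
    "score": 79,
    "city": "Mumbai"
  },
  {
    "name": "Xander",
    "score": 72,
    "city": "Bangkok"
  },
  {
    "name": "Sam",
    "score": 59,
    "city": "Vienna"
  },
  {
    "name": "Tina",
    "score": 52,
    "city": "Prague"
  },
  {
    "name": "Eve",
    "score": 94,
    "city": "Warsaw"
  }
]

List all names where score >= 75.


Filtering records where score >= 75:
  Bea (score=60) -> no
  Mia (score=79) -> YES
  Xander (score=72) -> no
  Sam (score=59) -> no
  Tina (score=52) -> no
  Eve (score=94) -> YES


ANSWER: Mia, Eve


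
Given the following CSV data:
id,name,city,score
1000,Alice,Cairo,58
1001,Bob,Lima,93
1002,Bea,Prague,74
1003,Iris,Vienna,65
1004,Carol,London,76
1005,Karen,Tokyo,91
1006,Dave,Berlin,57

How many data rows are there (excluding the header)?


Counting rows (excluding header):
Header: id,name,city,score
Data rows: 7

ANSWER: 7


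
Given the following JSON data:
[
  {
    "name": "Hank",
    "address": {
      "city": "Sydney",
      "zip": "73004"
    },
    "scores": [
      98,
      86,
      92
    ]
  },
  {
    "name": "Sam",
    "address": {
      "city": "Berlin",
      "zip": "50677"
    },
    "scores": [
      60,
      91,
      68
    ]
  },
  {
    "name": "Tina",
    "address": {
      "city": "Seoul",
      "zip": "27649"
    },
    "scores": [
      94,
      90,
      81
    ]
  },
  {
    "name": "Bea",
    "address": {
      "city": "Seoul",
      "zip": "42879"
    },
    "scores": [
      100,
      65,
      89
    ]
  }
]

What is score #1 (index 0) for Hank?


Path: records[0].scores[0]
Value: 98

ANSWER: 98


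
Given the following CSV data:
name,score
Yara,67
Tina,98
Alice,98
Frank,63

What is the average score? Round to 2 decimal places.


Scores: 67, 98, 98, 63
Sum = 326
Count = 4
Average = 326 / 4 = 81.50

ANSWER: 81.50


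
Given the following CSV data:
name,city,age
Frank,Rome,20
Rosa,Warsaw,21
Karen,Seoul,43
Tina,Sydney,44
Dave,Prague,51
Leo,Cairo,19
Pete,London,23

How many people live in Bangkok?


Scanning city column for 'Bangkok':
Total matches: 0

ANSWER: 0


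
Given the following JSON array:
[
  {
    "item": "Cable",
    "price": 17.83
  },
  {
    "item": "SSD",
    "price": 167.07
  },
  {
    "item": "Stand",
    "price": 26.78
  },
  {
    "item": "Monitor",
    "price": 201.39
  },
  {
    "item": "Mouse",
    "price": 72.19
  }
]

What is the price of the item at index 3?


Array index 3 -> Monitor
price = 201.39

ANSWER: 201.39


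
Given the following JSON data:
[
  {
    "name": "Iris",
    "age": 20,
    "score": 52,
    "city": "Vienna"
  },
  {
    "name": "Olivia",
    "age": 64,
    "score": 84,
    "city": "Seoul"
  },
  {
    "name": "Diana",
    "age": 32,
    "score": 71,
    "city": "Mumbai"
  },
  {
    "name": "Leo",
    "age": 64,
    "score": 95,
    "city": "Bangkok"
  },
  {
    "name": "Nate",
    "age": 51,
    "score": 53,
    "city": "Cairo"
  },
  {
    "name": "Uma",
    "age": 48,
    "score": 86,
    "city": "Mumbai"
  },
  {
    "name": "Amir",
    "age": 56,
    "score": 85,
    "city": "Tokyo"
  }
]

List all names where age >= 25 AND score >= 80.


Checking both conditions:
  Iris (age=20, score=52) -> no
  Olivia (age=64, score=84) -> YES
  Diana (age=32, score=71) -> no
  Leo (age=64, score=95) -> YES
  Nate (age=51, score=53) -> no
  Uma (age=48, score=86) -> YES
  Amir (age=56, score=85) -> YES


ANSWER: Olivia, Leo, Uma, Amir


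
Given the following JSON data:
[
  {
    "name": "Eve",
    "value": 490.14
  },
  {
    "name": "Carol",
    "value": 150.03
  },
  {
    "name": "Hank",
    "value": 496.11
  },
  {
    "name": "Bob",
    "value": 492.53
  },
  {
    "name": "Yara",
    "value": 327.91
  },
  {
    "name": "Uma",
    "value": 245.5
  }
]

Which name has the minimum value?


Comparing values:
  Eve: 490.14
  Carol: 150.03
  Hank: 496.11
  Bob: 492.53
  Yara: 327.91
  Uma: 245.5
Minimum: Carol (150.03)

ANSWER: Carol


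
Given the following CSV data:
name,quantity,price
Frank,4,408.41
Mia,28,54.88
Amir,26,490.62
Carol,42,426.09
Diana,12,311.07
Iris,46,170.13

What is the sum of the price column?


Values in 'price' column:
  Row 1: 408.41
  Row 2: 54.88
  Row 3: 490.62
  Row 4: 426.09
  Row 5: 311.07
  Row 6: 170.13
Sum = 408.41 + 54.88 + 490.62 + 426.09 + 311.07 + 170.13 = 1861.2

ANSWER: 1861.2


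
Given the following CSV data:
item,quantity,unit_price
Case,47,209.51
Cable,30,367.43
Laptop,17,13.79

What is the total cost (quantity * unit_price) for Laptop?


Row: Laptop
quantity = 17
unit_price = 13.79
total = 17 * 13.79 = 234.43

ANSWER: 234.43


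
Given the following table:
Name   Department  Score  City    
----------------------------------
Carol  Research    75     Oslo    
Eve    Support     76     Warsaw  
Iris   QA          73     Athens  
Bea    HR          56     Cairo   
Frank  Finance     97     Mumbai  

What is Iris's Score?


Row 3: Iris
Score = 73

ANSWER: 73


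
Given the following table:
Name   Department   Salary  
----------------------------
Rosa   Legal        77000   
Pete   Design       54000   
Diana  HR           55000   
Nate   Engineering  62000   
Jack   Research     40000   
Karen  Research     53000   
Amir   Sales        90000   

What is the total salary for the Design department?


Design department members:
  Pete: 54000
Total = 54000 = 54000

ANSWER: 54000


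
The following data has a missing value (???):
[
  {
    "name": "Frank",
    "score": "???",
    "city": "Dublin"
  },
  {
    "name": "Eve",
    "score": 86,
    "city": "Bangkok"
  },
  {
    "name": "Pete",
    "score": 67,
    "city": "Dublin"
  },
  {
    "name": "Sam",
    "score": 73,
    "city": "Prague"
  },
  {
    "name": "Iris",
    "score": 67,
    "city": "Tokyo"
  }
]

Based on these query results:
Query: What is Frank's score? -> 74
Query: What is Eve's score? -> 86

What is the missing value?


The missing value is Frank's score
From query: Frank's score = 74

ANSWER: 74


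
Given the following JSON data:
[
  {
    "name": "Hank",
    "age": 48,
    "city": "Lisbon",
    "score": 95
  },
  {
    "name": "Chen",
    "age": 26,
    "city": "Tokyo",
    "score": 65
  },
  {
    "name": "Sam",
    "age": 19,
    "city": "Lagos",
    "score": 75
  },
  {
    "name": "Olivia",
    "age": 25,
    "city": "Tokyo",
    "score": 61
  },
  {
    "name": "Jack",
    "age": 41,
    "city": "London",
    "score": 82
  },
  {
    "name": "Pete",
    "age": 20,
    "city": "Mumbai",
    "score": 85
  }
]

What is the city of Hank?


Looking up record where name = Hank
Record index: 0
Field 'city' = Lisbon

ANSWER: Lisbon


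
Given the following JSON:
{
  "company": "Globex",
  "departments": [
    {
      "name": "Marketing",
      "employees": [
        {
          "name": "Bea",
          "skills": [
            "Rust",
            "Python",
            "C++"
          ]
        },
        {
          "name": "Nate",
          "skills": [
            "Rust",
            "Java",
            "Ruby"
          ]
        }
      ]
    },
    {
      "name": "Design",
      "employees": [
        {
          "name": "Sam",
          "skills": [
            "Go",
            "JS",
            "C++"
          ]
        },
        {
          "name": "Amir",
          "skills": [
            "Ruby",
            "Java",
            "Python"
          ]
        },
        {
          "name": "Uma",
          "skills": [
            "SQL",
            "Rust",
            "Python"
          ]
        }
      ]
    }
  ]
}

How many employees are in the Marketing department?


Path: departments[0].employees
Count: 2

ANSWER: 2


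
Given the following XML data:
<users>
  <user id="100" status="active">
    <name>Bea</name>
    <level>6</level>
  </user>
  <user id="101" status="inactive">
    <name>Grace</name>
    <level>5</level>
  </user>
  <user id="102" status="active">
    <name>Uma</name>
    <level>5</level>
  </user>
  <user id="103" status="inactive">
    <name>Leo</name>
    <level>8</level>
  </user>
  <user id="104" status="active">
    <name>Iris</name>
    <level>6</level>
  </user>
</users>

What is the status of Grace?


Finding user with name = Grace
user id="101" status="inactive"

ANSWER: inactive


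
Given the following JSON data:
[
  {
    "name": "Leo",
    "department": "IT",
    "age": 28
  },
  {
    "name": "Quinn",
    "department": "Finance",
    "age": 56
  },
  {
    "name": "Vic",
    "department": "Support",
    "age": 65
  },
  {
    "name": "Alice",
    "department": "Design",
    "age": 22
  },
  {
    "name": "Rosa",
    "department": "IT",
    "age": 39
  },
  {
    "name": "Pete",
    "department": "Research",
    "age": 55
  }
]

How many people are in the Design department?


Scanning records for department = Design
  Record 3: Alice
Count: 1

ANSWER: 1


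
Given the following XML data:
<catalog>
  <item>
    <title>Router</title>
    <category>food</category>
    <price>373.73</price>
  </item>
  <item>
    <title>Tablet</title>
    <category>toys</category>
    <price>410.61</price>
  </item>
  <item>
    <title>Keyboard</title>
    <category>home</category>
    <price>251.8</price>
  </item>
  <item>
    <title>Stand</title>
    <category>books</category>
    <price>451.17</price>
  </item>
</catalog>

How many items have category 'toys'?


Scanning <item> elements for <category>toys</category>:
  Item 2: Tablet -> MATCH
Count: 1

ANSWER: 1


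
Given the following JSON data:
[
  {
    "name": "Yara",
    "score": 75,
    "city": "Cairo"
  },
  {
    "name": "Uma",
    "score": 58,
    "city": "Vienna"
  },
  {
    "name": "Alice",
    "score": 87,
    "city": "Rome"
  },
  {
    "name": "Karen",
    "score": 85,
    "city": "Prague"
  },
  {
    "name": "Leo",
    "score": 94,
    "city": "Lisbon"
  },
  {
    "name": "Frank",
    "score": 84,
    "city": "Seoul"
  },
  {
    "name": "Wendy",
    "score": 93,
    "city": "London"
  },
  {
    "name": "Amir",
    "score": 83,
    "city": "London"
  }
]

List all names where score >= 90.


Filtering records where score >= 90:
  Yara (score=75) -> no
  Uma (score=58) -> no
  Alice (score=87) -> no
  Karen (score=85) -> no
  Leo (score=94) -> YES
  Frank (score=84) -> no
  Wendy (score=93) -> YES
  Amir (score=83) -> no


ANSWER: Leo, Wendy


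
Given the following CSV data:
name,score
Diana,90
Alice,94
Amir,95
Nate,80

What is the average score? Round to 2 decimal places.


Scores: 90, 94, 95, 80
Sum = 359
Count = 4
Average = 359 / 4 = 89.75

ANSWER: 89.75


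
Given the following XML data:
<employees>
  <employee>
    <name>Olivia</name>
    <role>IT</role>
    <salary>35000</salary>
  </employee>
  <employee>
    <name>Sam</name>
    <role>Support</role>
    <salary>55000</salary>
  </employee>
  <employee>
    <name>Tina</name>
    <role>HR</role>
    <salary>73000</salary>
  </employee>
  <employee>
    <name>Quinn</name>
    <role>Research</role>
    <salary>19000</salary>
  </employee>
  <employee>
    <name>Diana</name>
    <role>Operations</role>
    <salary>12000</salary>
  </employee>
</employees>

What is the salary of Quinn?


Searching for <employee> with <name>Quinn</name>
Found at position 4
<salary>19000</salary>

ANSWER: 19000


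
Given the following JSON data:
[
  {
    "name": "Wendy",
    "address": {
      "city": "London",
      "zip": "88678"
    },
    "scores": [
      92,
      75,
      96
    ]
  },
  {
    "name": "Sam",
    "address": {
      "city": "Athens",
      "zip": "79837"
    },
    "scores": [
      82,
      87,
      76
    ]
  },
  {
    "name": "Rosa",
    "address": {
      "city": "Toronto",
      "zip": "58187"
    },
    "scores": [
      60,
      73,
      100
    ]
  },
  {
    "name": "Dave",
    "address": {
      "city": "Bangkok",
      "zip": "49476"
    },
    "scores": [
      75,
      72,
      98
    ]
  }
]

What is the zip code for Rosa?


Path: records[2].address.zip
Value: 58187

ANSWER: 58187


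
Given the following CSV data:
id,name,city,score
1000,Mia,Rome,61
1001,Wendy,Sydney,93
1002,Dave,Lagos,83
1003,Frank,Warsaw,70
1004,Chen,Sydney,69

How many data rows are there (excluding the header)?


Counting rows (excluding header):
Header: id,name,city,score
Data rows: 5

ANSWER: 5


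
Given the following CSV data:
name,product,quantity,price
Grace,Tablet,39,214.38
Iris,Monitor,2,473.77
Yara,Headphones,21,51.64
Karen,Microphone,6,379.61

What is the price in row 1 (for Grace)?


Row 1: Grace
Column 'price' = 214.38

ANSWER: 214.38


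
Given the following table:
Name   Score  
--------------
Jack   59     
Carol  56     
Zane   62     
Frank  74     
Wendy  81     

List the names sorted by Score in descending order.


Sorting by Score (descending):
  Wendy: 81
  Frank: 74
  Zane: 62
  Jack: 59
  Carol: 56


ANSWER: Wendy, Frank, Zane, Jack, Carol


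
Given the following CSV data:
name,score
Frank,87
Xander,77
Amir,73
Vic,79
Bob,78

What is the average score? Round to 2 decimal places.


Scores: 87, 77, 73, 79, 78
Sum = 394
Count = 5
Average = 394 / 5 = 78.80

ANSWER: 78.80


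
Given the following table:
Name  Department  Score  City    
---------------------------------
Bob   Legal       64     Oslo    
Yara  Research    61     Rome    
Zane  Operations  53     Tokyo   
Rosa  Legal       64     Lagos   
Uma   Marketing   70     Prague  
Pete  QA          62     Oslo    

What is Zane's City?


Row 3: Zane
City = Tokyo

ANSWER: Tokyo


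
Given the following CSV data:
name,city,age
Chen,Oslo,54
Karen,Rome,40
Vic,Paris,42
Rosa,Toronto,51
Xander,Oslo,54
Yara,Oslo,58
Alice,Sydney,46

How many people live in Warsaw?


Scanning city column for 'Warsaw':
Total matches: 0

ANSWER: 0


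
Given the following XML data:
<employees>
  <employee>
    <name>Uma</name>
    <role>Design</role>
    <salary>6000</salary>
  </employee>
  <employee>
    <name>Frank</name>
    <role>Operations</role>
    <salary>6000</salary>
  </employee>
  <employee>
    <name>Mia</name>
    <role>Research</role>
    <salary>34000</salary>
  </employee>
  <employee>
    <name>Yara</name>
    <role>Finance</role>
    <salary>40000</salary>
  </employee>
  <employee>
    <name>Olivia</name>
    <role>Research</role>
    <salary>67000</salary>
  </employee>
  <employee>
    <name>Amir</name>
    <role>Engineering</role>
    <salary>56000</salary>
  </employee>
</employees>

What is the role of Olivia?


Searching for <employee> with <name>Olivia</name>
Found at position 5
<role>Research</role>

ANSWER: Research


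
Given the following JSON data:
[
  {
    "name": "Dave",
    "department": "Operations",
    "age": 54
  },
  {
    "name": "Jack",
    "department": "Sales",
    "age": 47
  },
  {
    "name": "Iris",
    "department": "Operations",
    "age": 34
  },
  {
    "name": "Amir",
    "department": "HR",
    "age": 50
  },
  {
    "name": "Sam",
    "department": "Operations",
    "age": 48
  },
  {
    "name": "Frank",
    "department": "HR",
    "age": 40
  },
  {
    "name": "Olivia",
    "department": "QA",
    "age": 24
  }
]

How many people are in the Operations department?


Scanning records for department = Operations
  Record 0: Dave
  Record 2: Iris
  Record 4: Sam
Count: 3

ANSWER: 3


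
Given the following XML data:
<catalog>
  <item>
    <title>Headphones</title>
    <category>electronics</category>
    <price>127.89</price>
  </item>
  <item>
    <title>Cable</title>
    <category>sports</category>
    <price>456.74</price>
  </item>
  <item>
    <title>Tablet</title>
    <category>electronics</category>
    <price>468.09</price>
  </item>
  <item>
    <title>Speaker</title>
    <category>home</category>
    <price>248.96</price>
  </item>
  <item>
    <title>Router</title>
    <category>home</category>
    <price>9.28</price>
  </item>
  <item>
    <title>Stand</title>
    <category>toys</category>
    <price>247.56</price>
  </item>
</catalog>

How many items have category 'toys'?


Scanning <item> elements for <category>toys</category>:
  Item 6: Stand -> MATCH
Count: 1

ANSWER: 1


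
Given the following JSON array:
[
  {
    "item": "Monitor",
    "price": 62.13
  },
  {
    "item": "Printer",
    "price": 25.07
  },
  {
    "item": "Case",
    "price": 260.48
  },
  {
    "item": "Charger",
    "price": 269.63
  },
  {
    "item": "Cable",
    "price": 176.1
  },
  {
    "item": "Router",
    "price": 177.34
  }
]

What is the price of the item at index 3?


Array index 3 -> Charger
price = 269.63

ANSWER: 269.63


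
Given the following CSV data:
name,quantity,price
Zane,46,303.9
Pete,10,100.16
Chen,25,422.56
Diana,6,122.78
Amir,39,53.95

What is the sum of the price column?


Values in 'price' column:
  Row 1: 303.9
  Row 2: 100.16
  Row 3: 422.56
  Row 4: 122.78
  Row 5: 53.95
Sum = 303.9 + 100.16 + 422.56 + 122.78 + 53.95 = 1003.35

ANSWER: 1003.35


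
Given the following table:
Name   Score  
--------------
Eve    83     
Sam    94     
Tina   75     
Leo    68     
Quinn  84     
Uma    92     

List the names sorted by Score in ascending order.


Sorting by Score (ascending):
  Leo: 68
  Tina: 75
  Eve: 83
  Quinn: 84
  Uma: 92
  Sam: 94


ANSWER: Leo, Tina, Eve, Quinn, Uma, Sam


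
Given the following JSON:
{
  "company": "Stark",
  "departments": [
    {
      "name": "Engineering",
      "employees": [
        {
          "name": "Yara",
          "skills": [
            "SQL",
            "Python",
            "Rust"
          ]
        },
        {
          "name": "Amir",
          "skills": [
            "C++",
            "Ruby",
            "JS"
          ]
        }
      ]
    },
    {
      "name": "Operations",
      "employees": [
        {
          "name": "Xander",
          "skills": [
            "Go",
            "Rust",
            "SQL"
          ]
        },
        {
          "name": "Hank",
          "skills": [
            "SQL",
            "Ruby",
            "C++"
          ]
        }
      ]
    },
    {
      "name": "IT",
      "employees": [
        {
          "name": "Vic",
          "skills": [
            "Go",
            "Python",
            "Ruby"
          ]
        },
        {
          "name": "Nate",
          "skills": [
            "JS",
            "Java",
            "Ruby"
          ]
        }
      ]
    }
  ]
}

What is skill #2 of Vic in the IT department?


Path: departments[2].employees[0].skills[1]
Value: Python

ANSWER: Python


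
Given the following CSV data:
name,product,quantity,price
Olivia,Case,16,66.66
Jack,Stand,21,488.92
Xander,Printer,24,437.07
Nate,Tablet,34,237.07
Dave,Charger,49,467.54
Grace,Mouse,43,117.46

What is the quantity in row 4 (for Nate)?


Row 4: Nate
Column 'quantity' = 34

ANSWER: 34


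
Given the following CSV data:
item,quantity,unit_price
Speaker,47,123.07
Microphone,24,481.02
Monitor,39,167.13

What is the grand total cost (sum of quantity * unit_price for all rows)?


Computing row totals:
  Speaker: 47 * 123.07 = 5784.29
  Microphone: 24 * 481.02 = 11544.48
  Monitor: 39 * 167.13 = 6518.07
Grand total = 5784.29 + 11544.48 + 6518.07 = 23846.84

ANSWER: 23846.84


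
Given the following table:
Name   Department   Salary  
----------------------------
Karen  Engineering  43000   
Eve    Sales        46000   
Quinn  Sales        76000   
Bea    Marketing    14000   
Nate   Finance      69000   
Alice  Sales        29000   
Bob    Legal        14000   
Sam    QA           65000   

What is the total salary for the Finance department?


Finance department members:
  Nate: 69000
Total = 69000 = 69000

ANSWER: 69000


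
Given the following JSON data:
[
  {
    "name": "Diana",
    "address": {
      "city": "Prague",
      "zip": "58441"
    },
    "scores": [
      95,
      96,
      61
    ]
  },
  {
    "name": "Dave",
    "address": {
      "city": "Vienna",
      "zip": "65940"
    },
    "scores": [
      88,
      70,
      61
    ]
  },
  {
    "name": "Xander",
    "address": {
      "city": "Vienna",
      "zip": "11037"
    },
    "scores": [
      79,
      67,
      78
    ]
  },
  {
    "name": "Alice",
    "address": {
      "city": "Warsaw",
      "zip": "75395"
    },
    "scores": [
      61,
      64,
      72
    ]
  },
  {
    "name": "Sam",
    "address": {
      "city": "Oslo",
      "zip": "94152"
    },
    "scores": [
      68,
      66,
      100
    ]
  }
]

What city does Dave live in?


Path: records[1].address.city
Value: Vienna

ANSWER: Vienna


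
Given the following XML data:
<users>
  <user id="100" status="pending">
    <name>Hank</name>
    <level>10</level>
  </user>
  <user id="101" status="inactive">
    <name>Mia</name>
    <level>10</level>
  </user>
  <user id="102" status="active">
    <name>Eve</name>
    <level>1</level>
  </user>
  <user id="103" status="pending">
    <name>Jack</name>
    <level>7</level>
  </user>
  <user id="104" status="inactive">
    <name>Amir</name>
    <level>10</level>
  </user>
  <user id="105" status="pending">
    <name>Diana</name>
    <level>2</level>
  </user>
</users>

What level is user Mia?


Finding user: Mia
<level>10</level>

ANSWER: 10


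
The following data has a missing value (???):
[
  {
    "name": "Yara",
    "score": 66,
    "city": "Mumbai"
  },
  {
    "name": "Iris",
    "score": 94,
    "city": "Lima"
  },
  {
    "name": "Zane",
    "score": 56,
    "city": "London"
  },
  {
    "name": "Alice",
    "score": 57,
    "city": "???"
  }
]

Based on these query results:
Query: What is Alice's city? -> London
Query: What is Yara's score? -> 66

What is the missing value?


The missing value is Alice's city
From query: Alice's city = London

ANSWER: London


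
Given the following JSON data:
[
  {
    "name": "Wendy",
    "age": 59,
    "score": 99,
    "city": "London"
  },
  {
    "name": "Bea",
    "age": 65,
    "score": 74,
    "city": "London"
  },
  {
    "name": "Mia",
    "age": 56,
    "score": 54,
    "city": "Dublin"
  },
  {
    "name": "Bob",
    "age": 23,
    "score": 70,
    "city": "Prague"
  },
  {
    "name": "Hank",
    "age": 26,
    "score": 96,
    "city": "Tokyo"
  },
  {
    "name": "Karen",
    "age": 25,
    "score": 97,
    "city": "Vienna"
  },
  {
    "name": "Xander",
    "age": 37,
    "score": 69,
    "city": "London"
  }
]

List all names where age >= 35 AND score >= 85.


Checking both conditions:
  Wendy (age=59, score=99) -> YES
  Bea (age=65, score=74) -> no
  Mia (age=56, score=54) -> no
  Bob (age=23, score=70) -> no
  Hank (age=26, score=96) -> no
  Karen (age=25, score=97) -> no
  Xander (age=37, score=69) -> no


ANSWER: Wendy


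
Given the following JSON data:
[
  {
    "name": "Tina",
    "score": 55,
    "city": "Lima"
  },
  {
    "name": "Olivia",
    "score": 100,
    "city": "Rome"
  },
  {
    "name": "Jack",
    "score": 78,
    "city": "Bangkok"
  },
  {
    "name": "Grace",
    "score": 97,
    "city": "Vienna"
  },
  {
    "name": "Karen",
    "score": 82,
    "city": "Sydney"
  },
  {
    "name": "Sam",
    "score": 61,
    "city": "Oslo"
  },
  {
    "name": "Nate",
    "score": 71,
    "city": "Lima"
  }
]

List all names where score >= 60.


Filtering records where score >= 60:
  Tina (score=55) -> no
  Olivia (score=100) -> YES
  Jack (score=78) -> YES
  Grace (score=97) -> YES
  Karen (score=82) -> YES
  Sam (score=61) -> YES
  Nate (score=71) -> YES


ANSWER: Olivia, Jack, Grace, Karen, Sam, Nate


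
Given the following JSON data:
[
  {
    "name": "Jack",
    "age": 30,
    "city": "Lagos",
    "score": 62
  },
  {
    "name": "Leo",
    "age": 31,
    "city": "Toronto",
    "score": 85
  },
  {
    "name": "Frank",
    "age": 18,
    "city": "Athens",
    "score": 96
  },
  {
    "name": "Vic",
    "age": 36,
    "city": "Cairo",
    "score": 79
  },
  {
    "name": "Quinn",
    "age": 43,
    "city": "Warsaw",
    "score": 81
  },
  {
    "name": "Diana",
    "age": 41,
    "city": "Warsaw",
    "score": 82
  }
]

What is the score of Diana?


Looking up record where name = Diana
Record index: 5
Field 'score' = 82

ANSWER: 82


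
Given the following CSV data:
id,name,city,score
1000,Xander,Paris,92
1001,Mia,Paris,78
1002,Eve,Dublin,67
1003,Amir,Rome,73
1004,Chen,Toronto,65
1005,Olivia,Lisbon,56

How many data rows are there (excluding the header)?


Counting rows (excluding header):
Header: id,name,city,score
Data rows: 6

ANSWER: 6


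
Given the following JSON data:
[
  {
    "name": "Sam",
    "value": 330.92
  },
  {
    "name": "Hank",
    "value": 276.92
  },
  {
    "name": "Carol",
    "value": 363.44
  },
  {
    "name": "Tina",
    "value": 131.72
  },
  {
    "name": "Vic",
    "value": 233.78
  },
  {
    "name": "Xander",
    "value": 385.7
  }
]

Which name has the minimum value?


Comparing values:
  Sam: 330.92
  Hank: 276.92
  Carol: 363.44
  Tina: 131.72
  Vic: 233.78
  Xander: 385.7
Minimum: Tina (131.72)

ANSWER: Tina


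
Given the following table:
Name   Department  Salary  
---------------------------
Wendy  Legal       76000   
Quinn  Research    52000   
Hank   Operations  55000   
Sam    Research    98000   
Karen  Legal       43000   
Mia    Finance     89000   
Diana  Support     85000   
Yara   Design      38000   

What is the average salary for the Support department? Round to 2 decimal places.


Support department members:
  Diana: 85000
Sum = 85000
Count = 1
Average = 85000 / 1 = 85000.00

ANSWER: 85000.00


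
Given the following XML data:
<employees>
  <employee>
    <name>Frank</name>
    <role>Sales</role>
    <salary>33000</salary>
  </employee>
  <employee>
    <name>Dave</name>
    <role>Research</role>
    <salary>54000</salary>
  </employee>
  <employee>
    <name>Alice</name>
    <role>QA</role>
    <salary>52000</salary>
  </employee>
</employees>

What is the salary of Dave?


Searching for <employee> with <name>Dave</name>
Found at position 2
<salary>54000</salary>

ANSWER: 54000


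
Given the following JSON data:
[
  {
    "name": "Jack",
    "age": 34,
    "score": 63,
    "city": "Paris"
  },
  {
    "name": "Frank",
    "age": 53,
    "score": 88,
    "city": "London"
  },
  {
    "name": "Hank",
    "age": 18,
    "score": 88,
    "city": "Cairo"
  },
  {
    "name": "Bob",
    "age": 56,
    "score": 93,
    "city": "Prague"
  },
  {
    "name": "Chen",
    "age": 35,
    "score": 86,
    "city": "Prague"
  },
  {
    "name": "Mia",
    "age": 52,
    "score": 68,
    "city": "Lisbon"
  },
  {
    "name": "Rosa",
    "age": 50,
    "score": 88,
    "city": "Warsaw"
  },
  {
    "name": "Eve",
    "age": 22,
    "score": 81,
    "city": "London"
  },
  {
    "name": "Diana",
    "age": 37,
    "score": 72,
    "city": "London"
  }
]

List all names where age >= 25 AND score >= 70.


Checking both conditions:
  Jack (age=34, score=63) -> no
  Frank (age=53, score=88) -> YES
  Hank (age=18, score=88) -> no
  Bob (age=56, score=93) -> YES
  Chen (age=35, score=86) -> YES
  Mia (age=52, score=68) -> no
  Rosa (age=50, score=88) -> YES
  Eve (age=22, score=81) -> no
  Diana (age=37, score=72) -> YES


ANSWER: Frank, Bob, Chen, Rosa, Diana
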